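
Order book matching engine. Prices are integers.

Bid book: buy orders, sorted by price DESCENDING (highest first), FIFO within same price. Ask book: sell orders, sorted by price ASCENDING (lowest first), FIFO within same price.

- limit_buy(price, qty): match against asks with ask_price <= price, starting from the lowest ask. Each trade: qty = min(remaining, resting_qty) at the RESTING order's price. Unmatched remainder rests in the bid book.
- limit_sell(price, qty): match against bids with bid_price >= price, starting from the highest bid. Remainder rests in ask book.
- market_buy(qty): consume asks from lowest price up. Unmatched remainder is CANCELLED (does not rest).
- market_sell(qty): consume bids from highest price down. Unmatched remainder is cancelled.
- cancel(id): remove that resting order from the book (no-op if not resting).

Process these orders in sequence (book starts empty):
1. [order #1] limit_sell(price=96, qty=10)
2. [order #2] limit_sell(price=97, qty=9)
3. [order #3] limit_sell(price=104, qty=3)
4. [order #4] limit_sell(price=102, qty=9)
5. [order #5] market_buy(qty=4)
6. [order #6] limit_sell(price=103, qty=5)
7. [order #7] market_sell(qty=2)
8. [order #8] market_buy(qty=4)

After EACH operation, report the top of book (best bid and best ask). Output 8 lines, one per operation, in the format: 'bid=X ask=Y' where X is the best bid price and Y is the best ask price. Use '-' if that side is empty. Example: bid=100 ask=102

Answer: bid=- ask=96
bid=- ask=96
bid=- ask=96
bid=- ask=96
bid=- ask=96
bid=- ask=96
bid=- ask=96
bid=- ask=96

Derivation:
After op 1 [order #1] limit_sell(price=96, qty=10): fills=none; bids=[-] asks=[#1:10@96]
After op 2 [order #2] limit_sell(price=97, qty=9): fills=none; bids=[-] asks=[#1:10@96 #2:9@97]
After op 3 [order #3] limit_sell(price=104, qty=3): fills=none; bids=[-] asks=[#1:10@96 #2:9@97 #3:3@104]
After op 4 [order #4] limit_sell(price=102, qty=9): fills=none; bids=[-] asks=[#1:10@96 #2:9@97 #4:9@102 #3:3@104]
After op 5 [order #5] market_buy(qty=4): fills=#5x#1:4@96; bids=[-] asks=[#1:6@96 #2:9@97 #4:9@102 #3:3@104]
After op 6 [order #6] limit_sell(price=103, qty=5): fills=none; bids=[-] asks=[#1:6@96 #2:9@97 #4:9@102 #6:5@103 #3:3@104]
After op 7 [order #7] market_sell(qty=2): fills=none; bids=[-] asks=[#1:6@96 #2:9@97 #4:9@102 #6:5@103 #3:3@104]
After op 8 [order #8] market_buy(qty=4): fills=#8x#1:4@96; bids=[-] asks=[#1:2@96 #2:9@97 #4:9@102 #6:5@103 #3:3@104]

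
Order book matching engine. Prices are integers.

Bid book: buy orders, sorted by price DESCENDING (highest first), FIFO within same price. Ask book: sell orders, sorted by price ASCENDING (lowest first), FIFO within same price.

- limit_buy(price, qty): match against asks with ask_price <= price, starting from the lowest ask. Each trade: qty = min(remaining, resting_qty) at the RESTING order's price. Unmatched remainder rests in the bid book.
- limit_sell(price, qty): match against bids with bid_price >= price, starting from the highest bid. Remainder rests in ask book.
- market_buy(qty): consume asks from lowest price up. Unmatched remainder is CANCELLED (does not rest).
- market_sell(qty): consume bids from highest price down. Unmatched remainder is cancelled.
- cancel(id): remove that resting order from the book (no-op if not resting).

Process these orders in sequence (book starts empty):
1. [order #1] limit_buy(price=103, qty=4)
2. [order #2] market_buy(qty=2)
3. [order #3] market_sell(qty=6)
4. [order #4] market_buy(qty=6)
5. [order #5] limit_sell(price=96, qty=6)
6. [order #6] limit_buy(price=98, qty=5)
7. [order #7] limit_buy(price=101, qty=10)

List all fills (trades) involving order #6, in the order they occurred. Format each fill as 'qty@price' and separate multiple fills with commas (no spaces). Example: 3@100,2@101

After op 1 [order #1] limit_buy(price=103, qty=4): fills=none; bids=[#1:4@103] asks=[-]
After op 2 [order #2] market_buy(qty=2): fills=none; bids=[#1:4@103] asks=[-]
After op 3 [order #3] market_sell(qty=6): fills=#1x#3:4@103; bids=[-] asks=[-]
After op 4 [order #4] market_buy(qty=6): fills=none; bids=[-] asks=[-]
After op 5 [order #5] limit_sell(price=96, qty=6): fills=none; bids=[-] asks=[#5:6@96]
After op 6 [order #6] limit_buy(price=98, qty=5): fills=#6x#5:5@96; bids=[-] asks=[#5:1@96]
After op 7 [order #7] limit_buy(price=101, qty=10): fills=#7x#5:1@96; bids=[#7:9@101] asks=[-]

Answer: 5@96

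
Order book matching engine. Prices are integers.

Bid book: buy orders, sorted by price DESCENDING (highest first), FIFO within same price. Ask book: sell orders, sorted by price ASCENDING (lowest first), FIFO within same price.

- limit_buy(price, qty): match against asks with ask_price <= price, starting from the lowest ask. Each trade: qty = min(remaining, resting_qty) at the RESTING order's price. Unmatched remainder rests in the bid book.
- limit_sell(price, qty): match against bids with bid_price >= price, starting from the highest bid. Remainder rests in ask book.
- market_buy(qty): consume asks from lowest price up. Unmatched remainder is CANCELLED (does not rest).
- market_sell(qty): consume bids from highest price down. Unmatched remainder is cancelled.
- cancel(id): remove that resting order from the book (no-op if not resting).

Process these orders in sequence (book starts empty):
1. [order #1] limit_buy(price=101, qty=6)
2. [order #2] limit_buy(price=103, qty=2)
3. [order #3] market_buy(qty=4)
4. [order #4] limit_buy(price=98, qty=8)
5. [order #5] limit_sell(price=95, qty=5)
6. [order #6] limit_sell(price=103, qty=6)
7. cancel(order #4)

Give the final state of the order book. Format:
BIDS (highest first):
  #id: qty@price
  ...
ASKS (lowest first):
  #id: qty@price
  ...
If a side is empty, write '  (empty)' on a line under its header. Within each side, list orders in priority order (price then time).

After op 1 [order #1] limit_buy(price=101, qty=6): fills=none; bids=[#1:6@101] asks=[-]
After op 2 [order #2] limit_buy(price=103, qty=2): fills=none; bids=[#2:2@103 #1:6@101] asks=[-]
After op 3 [order #3] market_buy(qty=4): fills=none; bids=[#2:2@103 #1:6@101] asks=[-]
After op 4 [order #4] limit_buy(price=98, qty=8): fills=none; bids=[#2:2@103 #1:6@101 #4:8@98] asks=[-]
After op 5 [order #5] limit_sell(price=95, qty=5): fills=#2x#5:2@103 #1x#5:3@101; bids=[#1:3@101 #4:8@98] asks=[-]
After op 6 [order #6] limit_sell(price=103, qty=6): fills=none; bids=[#1:3@101 #4:8@98] asks=[#6:6@103]
After op 7 cancel(order #4): fills=none; bids=[#1:3@101] asks=[#6:6@103]

Answer: BIDS (highest first):
  #1: 3@101
ASKS (lowest first):
  #6: 6@103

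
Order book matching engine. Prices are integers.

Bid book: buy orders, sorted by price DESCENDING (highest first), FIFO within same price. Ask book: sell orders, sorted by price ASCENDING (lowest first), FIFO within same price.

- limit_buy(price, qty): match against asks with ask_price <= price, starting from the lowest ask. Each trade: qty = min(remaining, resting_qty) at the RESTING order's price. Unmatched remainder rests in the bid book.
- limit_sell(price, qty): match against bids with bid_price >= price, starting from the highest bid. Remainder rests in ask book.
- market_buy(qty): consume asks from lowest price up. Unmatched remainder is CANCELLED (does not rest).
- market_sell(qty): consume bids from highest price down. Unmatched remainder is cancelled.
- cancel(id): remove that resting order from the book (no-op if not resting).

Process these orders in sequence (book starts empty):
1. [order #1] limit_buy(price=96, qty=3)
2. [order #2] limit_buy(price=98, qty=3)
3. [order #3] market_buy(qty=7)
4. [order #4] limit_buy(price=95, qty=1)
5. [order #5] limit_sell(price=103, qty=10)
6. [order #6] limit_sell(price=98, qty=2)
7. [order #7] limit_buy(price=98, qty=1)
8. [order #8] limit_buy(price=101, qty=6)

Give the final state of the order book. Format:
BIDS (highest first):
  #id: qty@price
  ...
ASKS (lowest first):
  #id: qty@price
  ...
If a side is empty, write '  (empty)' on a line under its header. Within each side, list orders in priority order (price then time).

Answer: BIDS (highest first):
  #8: 6@101
  #2: 1@98
  #7: 1@98
  #1: 3@96
  #4: 1@95
ASKS (lowest first):
  #5: 10@103

Derivation:
After op 1 [order #1] limit_buy(price=96, qty=3): fills=none; bids=[#1:3@96] asks=[-]
After op 2 [order #2] limit_buy(price=98, qty=3): fills=none; bids=[#2:3@98 #1:3@96] asks=[-]
After op 3 [order #3] market_buy(qty=7): fills=none; bids=[#2:3@98 #1:3@96] asks=[-]
After op 4 [order #4] limit_buy(price=95, qty=1): fills=none; bids=[#2:3@98 #1:3@96 #4:1@95] asks=[-]
After op 5 [order #5] limit_sell(price=103, qty=10): fills=none; bids=[#2:3@98 #1:3@96 #4:1@95] asks=[#5:10@103]
After op 6 [order #6] limit_sell(price=98, qty=2): fills=#2x#6:2@98; bids=[#2:1@98 #1:3@96 #4:1@95] asks=[#5:10@103]
After op 7 [order #7] limit_buy(price=98, qty=1): fills=none; bids=[#2:1@98 #7:1@98 #1:3@96 #4:1@95] asks=[#5:10@103]
After op 8 [order #8] limit_buy(price=101, qty=6): fills=none; bids=[#8:6@101 #2:1@98 #7:1@98 #1:3@96 #4:1@95] asks=[#5:10@103]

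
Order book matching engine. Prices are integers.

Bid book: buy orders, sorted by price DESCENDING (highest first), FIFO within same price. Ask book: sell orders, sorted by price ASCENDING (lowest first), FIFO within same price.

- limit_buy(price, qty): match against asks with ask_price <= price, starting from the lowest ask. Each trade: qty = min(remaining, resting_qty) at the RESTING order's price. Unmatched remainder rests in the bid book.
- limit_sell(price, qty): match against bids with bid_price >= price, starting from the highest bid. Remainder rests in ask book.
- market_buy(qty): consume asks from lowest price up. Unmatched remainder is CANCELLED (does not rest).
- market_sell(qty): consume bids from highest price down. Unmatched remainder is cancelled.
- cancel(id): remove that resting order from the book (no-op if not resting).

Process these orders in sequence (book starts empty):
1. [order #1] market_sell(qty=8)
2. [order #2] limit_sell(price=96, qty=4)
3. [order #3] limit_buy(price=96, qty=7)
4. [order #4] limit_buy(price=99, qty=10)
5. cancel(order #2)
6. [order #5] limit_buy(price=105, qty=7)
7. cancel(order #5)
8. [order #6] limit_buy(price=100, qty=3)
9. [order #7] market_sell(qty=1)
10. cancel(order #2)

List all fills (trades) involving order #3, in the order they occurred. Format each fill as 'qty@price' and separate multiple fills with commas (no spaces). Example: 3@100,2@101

After op 1 [order #1] market_sell(qty=8): fills=none; bids=[-] asks=[-]
After op 2 [order #2] limit_sell(price=96, qty=4): fills=none; bids=[-] asks=[#2:4@96]
After op 3 [order #3] limit_buy(price=96, qty=7): fills=#3x#2:4@96; bids=[#3:3@96] asks=[-]
After op 4 [order #4] limit_buy(price=99, qty=10): fills=none; bids=[#4:10@99 #3:3@96] asks=[-]
After op 5 cancel(order #2): fills=none; bids=[#4:10@99 #3:3@96] asks=[-]
After op 6 [order #5] limit_buy(price=105, qty=7): fills=none; bids=[#5:7@105 #4:10@99 #3:3@96] asks=[-]
After op 7 cancel(order #5): fills=none; bids=[#4:10@99 #3:3@96] asks=[-]
After op 8 [order #6] limit_buy(price=100, qty=3): fills=none; bids=[#6:3@100 #4:10@99 #3:3@96] asks=[-]
After op 9 [order #7] market_sell(qty=1): fills=#6x#7:1@100; bids=[#6:2@100 #4:10@99 #3:3@96] asks=[-]
After op 10 cancel(order #2): fills=none; bids=[#6:2@100 #4:10@99 #3:3@96] asks=[-]

Answer: 4@96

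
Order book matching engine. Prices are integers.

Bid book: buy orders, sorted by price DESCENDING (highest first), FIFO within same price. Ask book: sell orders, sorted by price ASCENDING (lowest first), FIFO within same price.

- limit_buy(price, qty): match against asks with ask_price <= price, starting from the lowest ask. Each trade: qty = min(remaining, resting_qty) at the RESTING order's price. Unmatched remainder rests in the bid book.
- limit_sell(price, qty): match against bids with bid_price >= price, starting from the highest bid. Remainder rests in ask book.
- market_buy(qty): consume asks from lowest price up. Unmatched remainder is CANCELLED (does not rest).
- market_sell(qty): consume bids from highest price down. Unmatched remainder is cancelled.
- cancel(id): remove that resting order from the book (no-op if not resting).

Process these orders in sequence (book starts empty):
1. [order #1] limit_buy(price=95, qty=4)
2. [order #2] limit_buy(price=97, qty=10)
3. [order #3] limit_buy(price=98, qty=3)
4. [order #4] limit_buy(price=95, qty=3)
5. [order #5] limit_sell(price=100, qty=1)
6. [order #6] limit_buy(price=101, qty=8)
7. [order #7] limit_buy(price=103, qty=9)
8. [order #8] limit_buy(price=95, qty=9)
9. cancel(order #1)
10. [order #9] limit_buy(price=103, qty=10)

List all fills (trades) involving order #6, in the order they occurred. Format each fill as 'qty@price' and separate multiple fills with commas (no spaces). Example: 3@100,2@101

After op 1 [order #1] limit_buy(price=95, qty=4): fills=none; bids=[#1:4@95] asks=[-]
After op 2 [order #2] limit_buy(price=97, qty=10): fills=none; bids=[#2:10@97 #1:4@95] asks=[-]
After op 3 [order #3] limit_buy(price=98, qty=3): fills=none; bids=[#3:3@98 #2:10@97 #1:4@95] asks=[-]
After op 4 [order #4] limit_buy(price=95, qty=3): fills=none; bids=[#3:3@98 #2:10@97 #1:4@95 #4:3@95] asks=[-]
After op 5 [order #5] limit_sell(price=100, qty=1): fills=none; bids=[#3:3@98 #2:10@97 #1:4@95 #4:3@95] asks=[#5:1@100]
After op 6 [order #6] limit_buy(price=101, qty=8): fills=#6x#5:1@100; bids=[#6:7@101 #3:3@98 #2:10@97 #1:4@95 #4:3@95] asks=[-]
After op 7 [order #7] limit_buy(price=103, qty=9): fills=none; bids=[#7:9@103 #6:7@101 #3:3@98 #2:10@97 #1:4@95 #4:3@95] asks=[-]
After op 8 [order #8] limit_buy(price=95, qty=9): fills=none; bids=[#7:9@103 #6:7@101 #3:3@98 #2:10@97 #1:4@95 #4:3@95 #8:9@95] asks=[-]
After op 9 cancel(order #1): fills=none; bids=[#7:9@103 #6:7@101 #3:3@98 #2:10@97 #4:3@95 #8:9@95] asks=[-]
After op 10 [order #9] limit_buy(price=103, qty=10): fills=none; bids=[#7:9@103 #9:10@103 #6:7@101 #3:3@98 #2:10@97 #4:3@95 #8:9@95] asks=[-]

Answer: 1@100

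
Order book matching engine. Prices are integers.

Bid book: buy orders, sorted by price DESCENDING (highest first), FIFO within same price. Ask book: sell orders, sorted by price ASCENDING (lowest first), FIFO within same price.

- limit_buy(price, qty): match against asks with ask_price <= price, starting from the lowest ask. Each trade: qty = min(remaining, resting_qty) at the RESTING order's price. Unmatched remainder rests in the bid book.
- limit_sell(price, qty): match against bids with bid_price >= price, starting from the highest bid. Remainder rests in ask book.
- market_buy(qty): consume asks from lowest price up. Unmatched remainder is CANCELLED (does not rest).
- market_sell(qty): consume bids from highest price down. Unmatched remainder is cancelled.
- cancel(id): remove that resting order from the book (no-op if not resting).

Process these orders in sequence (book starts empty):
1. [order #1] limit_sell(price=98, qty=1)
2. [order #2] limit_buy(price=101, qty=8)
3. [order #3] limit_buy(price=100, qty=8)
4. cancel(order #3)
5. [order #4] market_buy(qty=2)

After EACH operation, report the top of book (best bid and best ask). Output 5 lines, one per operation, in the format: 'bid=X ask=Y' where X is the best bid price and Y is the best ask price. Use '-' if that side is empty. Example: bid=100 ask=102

Answer: bid=- ask=98
bid=101 ask=-
bid=101 ask=-
bid=101 ask=-
bid=101 ask=-

Derivation:
After op 1 [order #1] limit_sell(price=98, qty=1): fills=none; bids=[-] asks=[#1:1@98]
After op 2 [order #2] limit_buy(price=101, qty=8): fills=#2x#1:1@98; bids=[#2:7@101] asks=[-]
After op 3 [order #3] limit_buy(price=100, qty=8): fills=none; bids=[#2:7@101 #3:8@100] asks=[-]
After op 4 cancel(order #3): fills=none; bids=[#2:7@101] asks=[-]
After op 5 [order #4] market_buy(qty=2): fills=none; bids=[#2:7@101] asks=[-]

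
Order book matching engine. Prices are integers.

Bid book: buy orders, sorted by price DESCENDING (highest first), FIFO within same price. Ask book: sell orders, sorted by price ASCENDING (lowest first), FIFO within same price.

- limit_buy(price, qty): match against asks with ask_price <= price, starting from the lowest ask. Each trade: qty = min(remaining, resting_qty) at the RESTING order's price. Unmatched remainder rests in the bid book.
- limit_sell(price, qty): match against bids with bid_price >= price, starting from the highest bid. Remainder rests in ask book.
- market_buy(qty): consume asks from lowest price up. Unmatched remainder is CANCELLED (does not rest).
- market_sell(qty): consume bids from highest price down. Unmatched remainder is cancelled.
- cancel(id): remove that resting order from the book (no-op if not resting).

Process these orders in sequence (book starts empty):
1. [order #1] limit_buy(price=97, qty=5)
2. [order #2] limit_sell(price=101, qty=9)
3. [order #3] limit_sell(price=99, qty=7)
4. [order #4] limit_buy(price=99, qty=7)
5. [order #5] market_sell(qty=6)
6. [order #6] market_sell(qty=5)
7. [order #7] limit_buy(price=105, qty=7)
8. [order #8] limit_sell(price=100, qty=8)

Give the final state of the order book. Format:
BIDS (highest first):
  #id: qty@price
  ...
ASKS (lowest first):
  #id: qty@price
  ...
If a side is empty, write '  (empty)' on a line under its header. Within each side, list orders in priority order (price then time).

After op 1 [order #1] limit_buy(price=97, qty=5): fills=none; bids=[#1:5@97] asks=[-]
After op 2 [order #2] limit_sell(price=101, qty=9): fills=none; bids=[#1:5@97] asks=[#2:9@101]
After op 3 [order #3] limit_sell(price=99, qty=7): fills=none; bids=[#1:5@97] asks=[#3:7@99 #2:9@101]
After op 4 [order #4] limit_buy(price=99, qty=7): fills=#4x#3:7@99; bids=[#1:5@97] asks=[#2:9@101]
After op 5 [order #5] market_sell(qty=6): fills=#1x#5:5@97; bids=[-] asks=[#2:9@101]
After op 6 [order #6] market_sell(qty=5): fills=none; bids=[-] asks=[#2:9@101]
After op 7 [order #7] limit_buy(price=105, qty=7): fills=#7x#2:7@101; bids=[-] asks=[#2:2@101]
After op 8 [order #8] limit_sell(price=100, qty=8): fills=none; bids=[-] asks=[#8:8@100 #2:2@101]

Answer: BIDS (highest first):
  (empty)
ASKS (lowest first):
  #8: 8@100
  #2: 2@101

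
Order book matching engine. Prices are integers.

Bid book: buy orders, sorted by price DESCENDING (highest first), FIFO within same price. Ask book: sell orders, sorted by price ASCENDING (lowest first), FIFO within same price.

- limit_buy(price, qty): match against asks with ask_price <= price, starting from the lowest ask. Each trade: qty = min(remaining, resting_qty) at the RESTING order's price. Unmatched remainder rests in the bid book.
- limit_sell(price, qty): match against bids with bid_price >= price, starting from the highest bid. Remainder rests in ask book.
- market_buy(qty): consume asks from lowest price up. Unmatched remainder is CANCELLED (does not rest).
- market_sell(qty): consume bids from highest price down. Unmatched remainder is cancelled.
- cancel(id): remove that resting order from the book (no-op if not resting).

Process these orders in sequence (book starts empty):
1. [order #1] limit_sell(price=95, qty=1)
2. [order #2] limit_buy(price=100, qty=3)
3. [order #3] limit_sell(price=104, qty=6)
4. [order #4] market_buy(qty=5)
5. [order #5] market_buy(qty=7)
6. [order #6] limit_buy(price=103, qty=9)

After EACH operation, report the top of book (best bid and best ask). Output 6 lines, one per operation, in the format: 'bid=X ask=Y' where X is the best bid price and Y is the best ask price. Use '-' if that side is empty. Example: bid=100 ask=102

After op 1 [order #1] limit_sell(price=95, qty=1): fills=none; bids=[-] asks=[#1:1@95]
After op 2 [order #2] limit_buy(price=100, qty=3): fills=#2x#1:1@95; bids=[#2:2@100] asks=[-]
After op 3 [order #3] limit_sell(price=104, qty=6): fills=none; bids=[#2:2@100] asks=[#3:6@104]
After op 4 [order #4] market_buy(qty=5): fills=#4x#3:5@104; bids=[#2:2@100] asks=[#3:1@104]
After op 5 [order #5] market_buy(qty=7): fills=#5x#3:1@104; bids=[#2:2@100] asks=[-]
After op 6 [order #6] limit_buy(price=103, qty=9): fills=none; bids=[#6:9@103 #2:2@100] asks=[-]

Answer: bid=- ask=95
bid=100 ask=-
bid=100 ask=104
bid=100 ask=104
bid=100 ask=-
bid=103 ask=-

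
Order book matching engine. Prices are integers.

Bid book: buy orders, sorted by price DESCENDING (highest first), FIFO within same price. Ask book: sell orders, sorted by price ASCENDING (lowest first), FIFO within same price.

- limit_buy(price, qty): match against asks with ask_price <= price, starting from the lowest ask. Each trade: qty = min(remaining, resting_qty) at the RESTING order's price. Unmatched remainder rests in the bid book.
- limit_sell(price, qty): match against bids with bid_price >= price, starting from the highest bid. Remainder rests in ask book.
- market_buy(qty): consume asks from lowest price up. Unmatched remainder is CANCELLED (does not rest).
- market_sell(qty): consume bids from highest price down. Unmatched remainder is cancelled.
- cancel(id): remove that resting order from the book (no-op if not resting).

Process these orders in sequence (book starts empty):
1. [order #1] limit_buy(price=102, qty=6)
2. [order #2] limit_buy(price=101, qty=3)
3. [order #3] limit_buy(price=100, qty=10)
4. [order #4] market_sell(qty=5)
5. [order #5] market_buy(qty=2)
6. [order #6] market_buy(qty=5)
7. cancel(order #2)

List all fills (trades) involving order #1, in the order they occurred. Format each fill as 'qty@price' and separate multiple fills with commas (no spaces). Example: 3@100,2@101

After op 1 [order #1] limit_buy(price=102, qty=6): fills=none; bids=[#1:6@102] asks=[-]
After op 2 [order #2] limit_buy(price=101, qty=3): fills=none; bids=[#1:6@102 #2:3@101] asks=[-]
After op 3 [order #3] limit_buy(price=100, qty=10): fills=none; bids=[#1:6@102 #2:3@101 #3:10@100] asks=[-]
After op 4 [order #4] market_sell(qty=5): fills=#1x#4:5@102; bids=[#1:1@102 #2:3@101 #3:10@100] asks=[-]
After op 5 [order #5] market_buy(qty=2): fills=none; bids=[#1:1@102 #2:3@101 #3:10@100] asks=[-]
After op 6 [order #6] market_buy(qty=5): fills=none; bids=[#1:1@102 #2:3@101 #3:10@100] asks=[-]
After op 7 cancel(order #2): fills=none; bids=[#1:1@102 #3:10@100] asks=[-]

Answer: 5@102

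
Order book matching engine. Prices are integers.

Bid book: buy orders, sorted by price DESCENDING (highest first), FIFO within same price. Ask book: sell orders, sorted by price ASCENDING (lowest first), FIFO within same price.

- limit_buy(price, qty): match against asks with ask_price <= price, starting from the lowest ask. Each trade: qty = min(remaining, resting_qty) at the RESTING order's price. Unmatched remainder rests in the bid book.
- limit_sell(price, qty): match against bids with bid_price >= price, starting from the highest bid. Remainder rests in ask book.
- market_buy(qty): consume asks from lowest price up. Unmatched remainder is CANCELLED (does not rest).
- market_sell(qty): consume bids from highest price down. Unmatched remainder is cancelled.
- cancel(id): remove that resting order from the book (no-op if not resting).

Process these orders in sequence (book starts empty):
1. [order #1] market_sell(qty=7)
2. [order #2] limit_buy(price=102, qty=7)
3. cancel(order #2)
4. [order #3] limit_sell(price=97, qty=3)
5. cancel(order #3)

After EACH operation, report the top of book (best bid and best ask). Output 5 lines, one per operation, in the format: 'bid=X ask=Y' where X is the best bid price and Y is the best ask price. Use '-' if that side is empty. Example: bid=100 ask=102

After op 1 [order #1] market_sell(qty=7): fills=none; bids=[-] asks=[-]
After op 2 [order #2] limit_buy(price=102, qty=7): fills=none; bids=[#2:7@102] asks=[-]
After op 3 cancel(order #2): fills=none; bids=[-] asks=[-]
After op 4 [order #3] limit_sell(price=97, qty=3): fills=none; bids=[-] asks=[#3:3@97]
After op 5 cancel(order #3): fills=none; bids=[-] asks=[-]

Answer: bid=- ask=-
bid=102 ask=-
bid=- ask=-
bid=- ask=97
bid=- ask=-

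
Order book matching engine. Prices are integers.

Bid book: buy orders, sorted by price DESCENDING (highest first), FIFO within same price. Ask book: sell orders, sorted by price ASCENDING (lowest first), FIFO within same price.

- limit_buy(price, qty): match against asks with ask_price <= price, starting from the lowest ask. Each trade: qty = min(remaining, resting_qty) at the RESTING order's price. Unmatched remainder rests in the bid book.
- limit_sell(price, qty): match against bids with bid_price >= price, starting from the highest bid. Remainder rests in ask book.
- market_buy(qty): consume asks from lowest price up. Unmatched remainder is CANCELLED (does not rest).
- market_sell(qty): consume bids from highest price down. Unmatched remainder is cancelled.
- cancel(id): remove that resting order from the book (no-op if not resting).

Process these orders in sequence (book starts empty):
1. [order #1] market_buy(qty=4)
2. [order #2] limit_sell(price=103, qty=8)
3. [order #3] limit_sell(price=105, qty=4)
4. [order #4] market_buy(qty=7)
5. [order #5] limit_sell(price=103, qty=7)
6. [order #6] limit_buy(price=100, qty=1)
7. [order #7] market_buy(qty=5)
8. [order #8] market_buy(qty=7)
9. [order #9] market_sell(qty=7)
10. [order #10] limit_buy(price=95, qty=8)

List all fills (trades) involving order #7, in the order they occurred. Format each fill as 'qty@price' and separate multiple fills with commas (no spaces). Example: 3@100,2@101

Answer: 1@103,4@103

Derivation:
After op 1 [order #1] market_buy(qty=4): fills=none; bids=[-] asks=[-]
After op 2 [order #2] limit_sell(price=103, qty=8): fills=none; bids=[-] asks=[#2:8@103]
After op 3 [order #3] limit_sell(price=105, qty=4): fills=none; bids=[-] asks=[#2:8@103 #3:4@105]
After op 4 [order #4] market_buy(qty=7): fills=#4x#2:7@103; bids=[-] asks=[#2:1@103 #3:4@105]
After op 5 [order #5] limit_sell(price=103, qty=7): fills=none; bids=[-] asks=[#2:1@103 #5:7@103 #3:4@105]
After op 6 [order #6] limit_buy(price=100, qty=1): fills=none; bids=[#6:1@100] asks=[#2:1@103 #5:7@103 #3:4@105]
After op 7 [order #7] market_buy(qty=5): fills=#7x#2:1@103 #7x#5:4@103; bids=[#6:1@100] asks=[#5:3@103 #3:4@105]
After op 8 [order #8] market_buy(qty=7): fills=#8x#5:3@103 #8x#3:4@105; bids=[#6:1@100] asks=[-]
After op 9 [order #9] market_sell(qty=7): fills=#6x#9:1@100; bids=[-] asks=[-]
After op 10 [order #10] limit_buy(price=95, qty=8): fills=none; bids=[#10:8@95] asks=[-]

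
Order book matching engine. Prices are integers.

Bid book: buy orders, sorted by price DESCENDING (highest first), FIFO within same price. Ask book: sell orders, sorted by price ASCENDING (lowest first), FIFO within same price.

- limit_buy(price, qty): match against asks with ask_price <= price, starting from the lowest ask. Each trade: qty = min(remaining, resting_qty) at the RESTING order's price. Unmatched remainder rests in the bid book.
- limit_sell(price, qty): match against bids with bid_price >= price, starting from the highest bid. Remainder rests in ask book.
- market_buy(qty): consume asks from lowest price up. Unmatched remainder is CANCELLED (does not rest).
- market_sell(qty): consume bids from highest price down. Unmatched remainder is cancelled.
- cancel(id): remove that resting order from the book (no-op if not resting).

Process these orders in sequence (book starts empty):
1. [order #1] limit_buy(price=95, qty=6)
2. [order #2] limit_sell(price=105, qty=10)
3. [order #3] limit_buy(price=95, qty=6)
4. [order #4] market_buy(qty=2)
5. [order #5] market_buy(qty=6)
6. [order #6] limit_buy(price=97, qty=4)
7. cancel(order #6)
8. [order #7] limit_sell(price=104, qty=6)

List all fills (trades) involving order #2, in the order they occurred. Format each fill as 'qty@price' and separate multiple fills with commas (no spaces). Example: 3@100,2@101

Answer: 2@105,6@105

Derivation:
After op 1 [order #1] limit_buy(price=95, qty=6): fills=none; bids=[#1:6@95] asks=[-]
After op 2 [order #2] limit_sell(price=105, qty=10): fills=none; bids=[#1:6@95] asks=[#2:10@105]
After op 3 [order #3] limit_buy(price=95, qty=6): fills=none; bids=[#1:6@95 #3:6@95] asks=[#2:10@105]
After op 4 [order #4] market_buy(qty=2): fills=#4x#2:2@105; bids=[#1:6@95 #3:6@95] asks=[#2:8@105]
After op 5 [order #5] market_buy(qty=6): fills=#5x#2:6@105; bids=[#1:6@95 #3:6@95] asks=[#2:2@105]
After op 6 [order #6] limit_buy(price=97, qty=4): fills=none; bids=[#6:4@97 #1:6@95 #3:6@95] asks=[#2:2@105]
After op 7 cancel(order #6): fills=none; bids=[#1:6@95 #3:6@95] asks=[#2:2@105]
After op 8 [order #7] limit_sell(price=104, qty=6): fills=none; bids=[#1:6@95 #3:6@95] asks=[#7:6@104 #2:2@105]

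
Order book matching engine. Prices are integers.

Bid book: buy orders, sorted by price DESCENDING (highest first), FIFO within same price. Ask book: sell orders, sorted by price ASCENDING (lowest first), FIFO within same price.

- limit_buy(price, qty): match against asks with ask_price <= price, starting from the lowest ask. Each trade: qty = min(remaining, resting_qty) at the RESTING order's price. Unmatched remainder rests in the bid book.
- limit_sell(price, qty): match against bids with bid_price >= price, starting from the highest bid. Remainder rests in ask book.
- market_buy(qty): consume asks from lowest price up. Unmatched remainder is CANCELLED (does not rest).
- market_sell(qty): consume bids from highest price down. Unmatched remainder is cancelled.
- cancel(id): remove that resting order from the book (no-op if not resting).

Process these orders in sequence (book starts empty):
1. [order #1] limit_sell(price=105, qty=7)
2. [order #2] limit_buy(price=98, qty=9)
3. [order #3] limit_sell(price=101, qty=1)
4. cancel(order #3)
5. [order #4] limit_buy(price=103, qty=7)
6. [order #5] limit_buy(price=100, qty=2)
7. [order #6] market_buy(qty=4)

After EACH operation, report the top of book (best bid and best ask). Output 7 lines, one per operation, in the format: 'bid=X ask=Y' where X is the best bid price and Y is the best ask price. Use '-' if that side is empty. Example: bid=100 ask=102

After op 1 [order #1] limit_sell(price=105, qty=7): fills=none; bids=[-] asks=[#1:7@105]
After op 2 [order #2] limit_buy(price=98, qty=9): fills=none; bids=[#2:9@98] asks=[#1:7@105]
After op 3 [order #3] limit_sell(price=101, qty=1): fills=none; bids=[#2:9@98] asks=[#3:1@101 #1:7@105]
After op 4 cancel(order #3): fills=none; bids=[#2:9@98] asks=[#1:7@105]
After op 5 [order #4] limit_buy(price=103, qty=7): fills=none; bids=[#4:7@103 #2:9@98] asks=[#1:7@105]
After op 6 [order #5] limit_buy(price=100, qty=2): fills=none; bids=[#4:7@103 #5:2@100 #2:9@98] asks=[#1:7@105]
After op 7 [order #6] market_buy(qty=4): fills=#6x#1:4@105; bids=[#4:7@103 #5:2@100 #2:9@98] asks=[#1:3@105]

Answer: bid=- ask=105
bid=98 ask=105
bid=98 ask=101
bid=98 ask=105
bid=103 ask=105
bid=103 ask=105
bid=103 ask=105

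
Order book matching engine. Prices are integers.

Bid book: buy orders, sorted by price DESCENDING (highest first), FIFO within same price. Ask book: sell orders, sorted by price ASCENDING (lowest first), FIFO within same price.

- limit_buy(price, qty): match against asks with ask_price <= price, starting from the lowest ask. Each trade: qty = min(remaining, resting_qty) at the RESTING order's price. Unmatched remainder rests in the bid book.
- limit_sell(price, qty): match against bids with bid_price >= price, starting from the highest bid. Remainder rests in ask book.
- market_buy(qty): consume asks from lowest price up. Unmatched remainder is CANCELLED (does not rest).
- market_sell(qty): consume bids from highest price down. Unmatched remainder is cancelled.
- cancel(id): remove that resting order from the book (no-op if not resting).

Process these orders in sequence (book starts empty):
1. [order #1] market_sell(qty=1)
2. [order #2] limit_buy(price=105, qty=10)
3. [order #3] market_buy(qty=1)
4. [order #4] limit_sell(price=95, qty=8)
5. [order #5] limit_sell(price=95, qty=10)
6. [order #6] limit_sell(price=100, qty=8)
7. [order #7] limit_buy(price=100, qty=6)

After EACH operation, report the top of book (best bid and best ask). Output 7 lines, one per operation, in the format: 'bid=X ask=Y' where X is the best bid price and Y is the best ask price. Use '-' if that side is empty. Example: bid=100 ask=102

After op 1 [order #1] market_sell(qty=1): fills=none; bids=[-] asks=[-]
After op 2 [order #2] limit_buy(price=105, qty=10): fills=none; bids=[#2:10@105] asks=[-]
After op 3 [order #3] market_buy(qty=1): fills=none; bids=[#2:10@105] asks=[-]
After op 4 [order #4] limit_sell(price=95, qty=8): fills=#2x#4:8@105; bids=[#2:2@105] asks=[-]
After op 5 [order #5] limit_sell(price=95, qty=10): fills=#2x#5:2@105; bids=[-] asks=[#5:8@95]
After op 6 [order #6] limit_sell(price=100, qty=8): fills=none; bids=[-] asks=[#5:8@95 #6:8@100]
After op 7 [order #7] limit_buy(price=100, qty=6): fills=#7x#5:6@95; bids=[-] asks=[#5:2@95 #6:8@100]

Answer: bid=- ask=-
bid=105 ask=-
bid=105 ask=-
bid=105 ask=-
bid=- ask=95
bid=- ask=95
bid=- ask=95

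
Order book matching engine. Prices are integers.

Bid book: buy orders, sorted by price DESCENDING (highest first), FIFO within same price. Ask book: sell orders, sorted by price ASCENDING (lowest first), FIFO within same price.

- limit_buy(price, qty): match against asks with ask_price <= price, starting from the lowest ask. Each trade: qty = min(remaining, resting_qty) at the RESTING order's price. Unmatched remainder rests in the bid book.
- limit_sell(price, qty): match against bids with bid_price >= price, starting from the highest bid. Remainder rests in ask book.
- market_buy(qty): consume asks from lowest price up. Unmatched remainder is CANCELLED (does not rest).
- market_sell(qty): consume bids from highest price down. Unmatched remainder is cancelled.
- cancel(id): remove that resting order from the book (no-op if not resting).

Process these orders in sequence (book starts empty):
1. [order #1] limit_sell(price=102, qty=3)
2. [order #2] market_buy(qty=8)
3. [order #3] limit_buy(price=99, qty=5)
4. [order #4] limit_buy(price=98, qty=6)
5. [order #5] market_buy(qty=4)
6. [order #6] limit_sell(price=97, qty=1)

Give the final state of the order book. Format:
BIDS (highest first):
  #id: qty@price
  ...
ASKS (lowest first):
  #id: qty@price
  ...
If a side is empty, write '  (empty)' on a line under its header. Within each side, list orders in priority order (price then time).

Answer: BIDS (highest first):
  #3: 4@99
  #4: 6@98
ASKS (lowest first):
  (empty)

Derivation:
After op 1 [order #1] limit_sell(price=102, qty=3): fills=none; bids=[-] asks=[#1:3@102]
After op 2 [order #2] market_buy(qty=8): fills=#2x#1:3@102; bids=[-] asks=[-]
After op 3 [order #3] limit_buy(price=99, qty=5): fills=none; bids=[#3:5@99] asks=[-]
After op 4 [order #4] limit_buy(price=98, qty=6): fills=none; bids=[#3:5@99 #4:6@98] asks=[-]
After op 5 [order #5] market_buy(qty=4): fills=none; bids=[#3:5@99 #4:6@98] asks=[-]
After op 6 [order #6] limit_sell(price=97, qty=1): fills=#3x#6:1@99; bids=[#3:4@99 #4:6@98] asks=[-]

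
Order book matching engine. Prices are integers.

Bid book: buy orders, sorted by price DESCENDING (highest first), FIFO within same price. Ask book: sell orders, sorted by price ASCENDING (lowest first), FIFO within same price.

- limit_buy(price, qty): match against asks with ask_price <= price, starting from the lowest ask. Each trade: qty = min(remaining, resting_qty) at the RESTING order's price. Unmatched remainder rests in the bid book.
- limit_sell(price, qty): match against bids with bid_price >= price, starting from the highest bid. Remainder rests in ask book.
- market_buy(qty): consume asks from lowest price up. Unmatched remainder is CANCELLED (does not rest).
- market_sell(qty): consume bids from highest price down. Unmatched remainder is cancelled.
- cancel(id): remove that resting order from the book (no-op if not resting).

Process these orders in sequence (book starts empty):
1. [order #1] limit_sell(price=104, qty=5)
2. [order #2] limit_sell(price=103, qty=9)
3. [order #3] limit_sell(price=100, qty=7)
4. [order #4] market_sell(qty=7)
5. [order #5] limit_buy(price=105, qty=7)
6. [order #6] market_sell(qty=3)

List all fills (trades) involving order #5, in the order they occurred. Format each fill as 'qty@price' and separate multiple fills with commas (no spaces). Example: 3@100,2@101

Answer: 7@100

Derivation:
After op 1 [order #1] limit_sell(price=104, qty=5): fills=none; bids=[-] asks=[#1:5@104]
After op 2 [order #2] limit_sell(price=103, qty=9): fills=none; bids=[-] asks=[#2:9@103 #1:5@104]
After op 3 [order #3] limit_sell(price=100, qty=7): fills=none; bids=[-] asks=[#3:7@100 #2:9@103 #1:5@104]
After op 4 [order #4] market_sell(qty=7): fills=none; bids=[-] asks=[#3:7@100 #2:9@103 #1:5@104]
After op 5 [order #5] limit_buy(price=105, qty=7): fills=#5x#3:7@100; bids=[-] asks=[#2:9@103 #1:5@104]
After op 6 [order #6] market_sell(qty=3): fills=none; bids=[-] asks=[#2:9@103 #1:5@104]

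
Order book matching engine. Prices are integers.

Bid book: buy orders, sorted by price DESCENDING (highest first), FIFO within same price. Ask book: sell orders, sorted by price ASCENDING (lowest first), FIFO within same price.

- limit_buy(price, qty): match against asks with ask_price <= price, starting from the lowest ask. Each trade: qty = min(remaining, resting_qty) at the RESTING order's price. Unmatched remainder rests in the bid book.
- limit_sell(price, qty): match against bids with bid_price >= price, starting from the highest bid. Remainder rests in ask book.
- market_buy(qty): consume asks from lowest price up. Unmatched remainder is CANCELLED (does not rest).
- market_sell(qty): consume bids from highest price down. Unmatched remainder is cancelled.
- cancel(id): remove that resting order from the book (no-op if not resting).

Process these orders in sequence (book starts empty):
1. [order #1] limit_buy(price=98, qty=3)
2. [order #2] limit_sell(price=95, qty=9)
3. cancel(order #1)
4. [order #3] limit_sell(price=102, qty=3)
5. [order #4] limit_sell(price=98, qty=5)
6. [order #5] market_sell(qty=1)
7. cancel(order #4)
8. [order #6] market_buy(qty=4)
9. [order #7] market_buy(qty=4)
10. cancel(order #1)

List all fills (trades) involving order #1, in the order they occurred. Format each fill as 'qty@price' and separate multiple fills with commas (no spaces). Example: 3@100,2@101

Answer: 3@98

Derivation:
After op 1 [order #1] limit_buy(price=98, qty=3): fills=none; bids=[#1:3@98] asks=[-]
After op 2 [order #2] limit_sell(price=95, qty=9): fills=#1x#2:3@98; bids=[-] asks=[#2:6@95]
After op 3 cancel(order #1): fills=none; bids=[-] asks=[#2:6@95]
After op 4 [order #3] limit_sell(price=102, qty=3): fills=none; bids=[-] asks=[#2:6@95 #3:3@102]
After op 5 [order #4] limit_sell(price=98, qty=5): fills=none; bids=[-] asks=[#2:6@95 #4:5@98 #3:3@102]
After op 6 [order #5] market_sell(qty=1): fills=none; bids=[-] asks=[#2:6@95 #4:5@98 #3:3@102]
After op 7 cancel(order #4): fills=none; bids=[-] asks=[#2:6@95 #3:3@102]
After op 8 [order #6] market_buy(qty=4): fills=#6x#2:4@95; bids=[-] asks=[#2:2@95 #3:3@102]
After op 9 [order #7] market_buy(qty=4): fills=#7x#2:2@95 #7x#3:2@102; bids=[-] asks=[#3:1@102]
After op 10 cancel(order #1): fills=none; bids=[-] asks=[#3:1@102]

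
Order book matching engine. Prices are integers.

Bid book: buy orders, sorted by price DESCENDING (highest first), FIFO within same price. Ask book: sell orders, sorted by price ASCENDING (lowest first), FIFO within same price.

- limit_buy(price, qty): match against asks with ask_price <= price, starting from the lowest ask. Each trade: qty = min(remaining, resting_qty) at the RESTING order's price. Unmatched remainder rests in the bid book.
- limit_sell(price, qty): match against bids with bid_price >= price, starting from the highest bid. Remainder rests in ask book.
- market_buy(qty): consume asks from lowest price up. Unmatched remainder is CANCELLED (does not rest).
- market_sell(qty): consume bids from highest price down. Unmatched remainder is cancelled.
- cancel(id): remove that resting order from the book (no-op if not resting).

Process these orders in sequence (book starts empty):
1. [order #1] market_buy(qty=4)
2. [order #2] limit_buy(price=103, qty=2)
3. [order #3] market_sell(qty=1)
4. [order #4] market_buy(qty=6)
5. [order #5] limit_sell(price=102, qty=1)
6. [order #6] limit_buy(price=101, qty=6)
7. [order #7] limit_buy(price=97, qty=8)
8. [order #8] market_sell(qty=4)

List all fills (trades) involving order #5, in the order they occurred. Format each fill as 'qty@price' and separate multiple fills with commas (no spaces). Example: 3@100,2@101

Answer: 1@103

Derivation:
After op 1 [order #1] market_buy(qty=4): fills=none; bids=[-] asks=[-]
After op 2 [order #2] limit_buy(price=103, qty=2): fills=none; bids=[#2:2@103] asks=[-]
After op 3 [order #3] market_sell(qty=1): fills=#2x#3:1@103; bids=[#2:1@103] asks=[-]
After op 4 [order #4] market_buy(qty=6): fills=none; bids=[#2:1@103] asks=[-]
After op 5 [order #5] limit_sell(price=102, qty=1): fills=#2x#5:1@103; bids=[-] asks=[-]
After op 6 [order #6] limit_buy(price=101, qty=6): fills=none; bids=[#6:6@101] asks=[-]
After op 7 [order #7] limit_buy(price=97, qty=8): fills=none; bids=[#6:6@101 #7:8@97] asks=[-]
After op 8 [order #8] market_sell(qty=4): fills=#6x#8:4@101; bids=[#6:2@101 #7:8@97] asks=[-]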